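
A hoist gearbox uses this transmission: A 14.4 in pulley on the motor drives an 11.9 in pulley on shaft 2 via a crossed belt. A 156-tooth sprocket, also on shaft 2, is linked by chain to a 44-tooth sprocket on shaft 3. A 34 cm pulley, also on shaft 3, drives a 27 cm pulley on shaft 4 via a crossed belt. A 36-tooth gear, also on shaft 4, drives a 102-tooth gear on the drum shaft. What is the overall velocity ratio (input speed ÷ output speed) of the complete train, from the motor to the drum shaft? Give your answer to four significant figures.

Each stage contributes driven/driver: belt 11.9/14.4 = 0.82639, chain 44/156 = 0.28205, belt 27/34 = 0.79412, gear mesh 102/36 = 2.8333.
Overall: 0.82639 × 0.28205 × 0.79412 × 2.8333 = 0.52444.

0.5244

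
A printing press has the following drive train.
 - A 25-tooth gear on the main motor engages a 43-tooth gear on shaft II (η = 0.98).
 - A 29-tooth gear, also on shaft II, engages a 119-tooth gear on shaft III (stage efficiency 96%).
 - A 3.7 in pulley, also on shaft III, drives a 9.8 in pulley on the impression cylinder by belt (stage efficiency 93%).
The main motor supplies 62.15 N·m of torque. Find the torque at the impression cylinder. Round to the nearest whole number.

gear mesh 43/25 = 1.72 → τ = 62.15·1.72·0.98 = 104.76 N·m
gear mesh 119/29 = 4.1034 → τ = 104.76·4.1034·0.96 = 412.68 N·m
belt 9.8/3.7 = 2.6486 → τ = 412.68·2.6486·0.93 = 1016.5 N·m

1017 N·m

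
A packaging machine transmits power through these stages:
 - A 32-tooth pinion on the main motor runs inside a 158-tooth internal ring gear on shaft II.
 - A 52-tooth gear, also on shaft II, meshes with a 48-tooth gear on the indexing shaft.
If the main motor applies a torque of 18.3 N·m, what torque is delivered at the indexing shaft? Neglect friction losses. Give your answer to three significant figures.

83.4 N·m

internal gear 158/32 = 4.9375 → τ = 18.3·4.9375 = 90.356 N·m
gear mesh 48/52 = 0.92308 → τ = 90.356·0.92308 = 83.406 N·m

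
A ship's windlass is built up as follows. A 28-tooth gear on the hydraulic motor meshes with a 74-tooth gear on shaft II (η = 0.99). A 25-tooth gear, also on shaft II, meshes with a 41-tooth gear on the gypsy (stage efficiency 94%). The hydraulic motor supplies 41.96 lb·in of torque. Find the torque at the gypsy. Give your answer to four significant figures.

gear mesh 74/28 = 2.6429 → τ = 41.96·2.6429·0.99 = 109.79 lb·in
gear mesh 41/25 = 1.64 → τ = 109.79·1.64·0.94 = 169.25 lb·in

169.2 lb·in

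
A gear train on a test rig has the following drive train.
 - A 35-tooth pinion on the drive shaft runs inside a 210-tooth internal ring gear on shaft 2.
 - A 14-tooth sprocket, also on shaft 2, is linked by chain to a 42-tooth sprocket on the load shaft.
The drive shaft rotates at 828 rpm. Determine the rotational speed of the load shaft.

the drive shaft → shaft 2 (internal gear, 210/35): 828 ÷ 6 = 138 rpm
shaft 2 → the load shaft (chain, 42/14): 138 ÷ 3 = 46 rpm

46 rpm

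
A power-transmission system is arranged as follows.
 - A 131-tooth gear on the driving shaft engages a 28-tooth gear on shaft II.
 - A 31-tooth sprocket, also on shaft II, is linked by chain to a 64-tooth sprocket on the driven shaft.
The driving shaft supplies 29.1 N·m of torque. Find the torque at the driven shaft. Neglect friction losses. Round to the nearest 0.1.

12.8 N·m

Gear mesh: ratio = 28/131 = 0.21374; torque at shaft II = 29.1 × 0.21374 = 6.2198 N·m.
Chain: ratio = 64/31 = 2.0645; torque at the driven shaft = 6.2198 × 2.0645 = 12.841 N·m.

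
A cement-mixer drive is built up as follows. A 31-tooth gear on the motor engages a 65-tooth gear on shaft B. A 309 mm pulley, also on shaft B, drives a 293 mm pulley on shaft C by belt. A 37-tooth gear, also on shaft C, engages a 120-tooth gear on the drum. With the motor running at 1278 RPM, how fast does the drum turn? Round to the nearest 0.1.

the motor → shaft B (gear mesh, 65/31): 1278 ÷ 2.0968 = 609.51 RPM
shaft B → shaft C (belt, 293/309): 609.51 ÷ 0.94822 = 642.79 RPM
shaft C → the drum (gear mesh, 120/37): 642.79 ÷ 3.2432 = 198.19 RPM

198.2 RPM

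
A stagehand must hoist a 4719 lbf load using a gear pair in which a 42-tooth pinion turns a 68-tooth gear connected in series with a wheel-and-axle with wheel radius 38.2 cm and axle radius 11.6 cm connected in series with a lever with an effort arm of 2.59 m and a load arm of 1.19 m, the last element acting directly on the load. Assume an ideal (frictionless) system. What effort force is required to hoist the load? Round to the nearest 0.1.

Gear pair MA = 68/42 = 1.619.
Wheel-and-axle MA = R/r = 38.2/11.6 = 3.2931.
Lever MA = effort arm / load arm = 2.59/1.19 = 2.1765.
Combined ideal MA = 1.619 × 3.2931 × 2.1765 = 11.604.
Effort = load / MA = 4719 / 11.604 = 406.66 lbf.

406.7 lbf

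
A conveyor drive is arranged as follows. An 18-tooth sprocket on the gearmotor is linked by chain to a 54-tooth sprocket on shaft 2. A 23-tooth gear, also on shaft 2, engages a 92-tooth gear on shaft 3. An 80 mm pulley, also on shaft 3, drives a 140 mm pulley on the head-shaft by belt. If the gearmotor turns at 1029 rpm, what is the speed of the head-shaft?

Chain: ratio = 54/18 = 3, so shaft 2 turns at 1029 / 3 = 343 rpm.
Gear mesh: ratio = 92/23 = 4, so shaft 3 turns at 343 / 4 = 85.75 rpm.
Belt: ratio = 140/80 = 1.75, so the head-shaft turns at 85.75 / 1.75 = 49 rpm.

49 rpm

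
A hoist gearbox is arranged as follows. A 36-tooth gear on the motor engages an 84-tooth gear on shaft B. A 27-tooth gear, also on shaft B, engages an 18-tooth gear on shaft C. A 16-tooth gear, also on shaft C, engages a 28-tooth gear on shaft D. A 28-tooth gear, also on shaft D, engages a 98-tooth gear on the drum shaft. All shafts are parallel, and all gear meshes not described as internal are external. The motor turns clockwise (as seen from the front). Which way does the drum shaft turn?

the motor → shaft B: external mesh, 1 reversal → CCW.
shaft B → shaft C: external mesh, 1 reversal → CW.
shaft C → shaft D: external mesh, 1 reversal → CCW.
shaft D → the drum shaft: external mesh, 1 reversal → CW.
4 reversals in total — an even number — so the drum shaft turns the same way as the motor.

clockwise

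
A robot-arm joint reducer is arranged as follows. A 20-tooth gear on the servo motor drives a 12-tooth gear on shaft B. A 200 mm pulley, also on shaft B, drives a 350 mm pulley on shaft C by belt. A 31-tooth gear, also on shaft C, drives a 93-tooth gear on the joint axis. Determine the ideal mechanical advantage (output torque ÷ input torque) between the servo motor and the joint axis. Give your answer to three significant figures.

3.15

Each stage contributes driven/driver: gear mesh 12/20 = 0.6, belt 350/200 = 1.75, gear mesh 93/31 = 3.
Overall: 0.6 × 1.75 × 3 = 3.15.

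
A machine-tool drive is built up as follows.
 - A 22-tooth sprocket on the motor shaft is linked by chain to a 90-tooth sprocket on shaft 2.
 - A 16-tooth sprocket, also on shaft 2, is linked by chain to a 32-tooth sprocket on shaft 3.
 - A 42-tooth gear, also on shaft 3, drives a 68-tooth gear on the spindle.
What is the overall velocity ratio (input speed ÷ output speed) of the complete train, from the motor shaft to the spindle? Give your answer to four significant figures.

Each stage contributes driven/driver: chain 90/22 = 4.0909, chain 32/16 = 2, gear mesh 68/42 = 1.619.
Overall: 4.0909 × 2 × 1.619 = 13.247.

13.25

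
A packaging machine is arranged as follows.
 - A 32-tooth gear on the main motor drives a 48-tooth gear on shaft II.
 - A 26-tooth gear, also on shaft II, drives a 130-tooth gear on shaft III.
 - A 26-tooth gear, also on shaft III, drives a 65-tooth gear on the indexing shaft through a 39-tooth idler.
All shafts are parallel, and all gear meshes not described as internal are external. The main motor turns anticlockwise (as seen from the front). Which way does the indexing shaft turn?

the main motor → shaft II: external mesh, 1 reversal → CW.
shaft II → shaft III: external mesh, 1 reversal → CCW.
shaft III → the indexing shaft: driver → idler → driven is 2 external meshes, 2 reversals → CCW.
4 reversals in total — an even number — so the indexing shaft turns the same way as the main motor.

anticlockwise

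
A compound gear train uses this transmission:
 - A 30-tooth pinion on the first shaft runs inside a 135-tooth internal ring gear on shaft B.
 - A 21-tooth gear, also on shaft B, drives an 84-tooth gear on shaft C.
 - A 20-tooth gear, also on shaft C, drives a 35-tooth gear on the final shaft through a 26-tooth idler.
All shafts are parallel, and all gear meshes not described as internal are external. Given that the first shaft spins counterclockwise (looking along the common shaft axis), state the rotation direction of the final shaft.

clockwise

the first shaft → shaft B: internal mesh, same direction → CCW.
shaft B → shaft C: external mesh, 1 reversal → CW.
shaft C → the final shaft: driver → idler → driven is 2 external meshes, 2 reversals → CW.
3 reversals in total — an odd number — so the final shaft turns opposite to the first shaft.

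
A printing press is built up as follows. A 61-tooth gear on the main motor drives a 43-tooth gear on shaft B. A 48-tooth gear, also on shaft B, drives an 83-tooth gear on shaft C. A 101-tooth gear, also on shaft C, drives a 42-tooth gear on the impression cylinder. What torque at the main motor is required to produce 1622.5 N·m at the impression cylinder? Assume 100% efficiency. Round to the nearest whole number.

3201 N·m

Overall ratio R = 0.70492 × 1.7292 × 0.41584 = 0.50688.
Input torque = output torque / R = 1622.5 / 0.50688 = 3201 N·m.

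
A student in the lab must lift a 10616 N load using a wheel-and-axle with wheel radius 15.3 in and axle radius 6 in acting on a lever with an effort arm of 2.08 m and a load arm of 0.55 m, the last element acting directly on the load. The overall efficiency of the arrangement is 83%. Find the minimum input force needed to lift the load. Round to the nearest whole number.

Wheel-and-axle MA = R/r = 15.3/6 = 2.55.
Lever MA = effort arm / load arm = 2.08/0.55 = 3.7818.
Combined ideal MA = 2.55 × 3.7818 = 9.6436.
Actual MA = 9.6436 × 0.83 = 8.0042.
Effort = load / actual MA = 10616 / 8.0042 = 1326.3 N.

1326 N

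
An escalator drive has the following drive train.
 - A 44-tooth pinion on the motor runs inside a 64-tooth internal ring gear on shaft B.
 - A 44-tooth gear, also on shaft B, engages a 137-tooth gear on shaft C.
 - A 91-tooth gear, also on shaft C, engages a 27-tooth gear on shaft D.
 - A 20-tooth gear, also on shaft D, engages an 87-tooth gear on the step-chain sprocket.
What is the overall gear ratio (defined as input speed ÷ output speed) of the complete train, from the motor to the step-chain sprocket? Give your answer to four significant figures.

5.845

Each stage contributes driven/driver: internal gear 64/44 = 1.4545, gear mesh 137/44 = 3.1136, gear mesh 27/91 = 0.2967, gear mesh 87/20 = 4.35.
Overall: 1.4545 × 3.1136 × 0.2967 × 4.35 = 5.8453.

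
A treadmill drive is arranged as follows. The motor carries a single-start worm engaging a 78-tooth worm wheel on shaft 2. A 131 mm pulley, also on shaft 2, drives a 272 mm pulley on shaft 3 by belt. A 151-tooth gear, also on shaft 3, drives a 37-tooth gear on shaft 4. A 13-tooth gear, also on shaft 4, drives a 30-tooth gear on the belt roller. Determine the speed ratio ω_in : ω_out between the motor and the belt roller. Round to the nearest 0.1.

91.6

Each stage contributes driven/driver: worm 78/1 = 78, belt 272/131 = 2.0763, gear mesh 37/151 = 0.24503, gear mesh 30/13 = 2.3077.
Overall: 78 × 2.0763 × 0.24503 × 2.3077 = 91.579.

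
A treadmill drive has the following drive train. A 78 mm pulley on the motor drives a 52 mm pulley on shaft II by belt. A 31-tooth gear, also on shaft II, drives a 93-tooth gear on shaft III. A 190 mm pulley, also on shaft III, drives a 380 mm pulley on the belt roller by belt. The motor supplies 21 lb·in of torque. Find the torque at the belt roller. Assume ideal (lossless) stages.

belt 52/78 = 0.66667 → τ = 21·0.66667 = 14 lb·in
gear mesh 93/31 = 3 → τ = 14·3 = 42 lb·in
belt 380/190 = 2 → τ = 42·2 = 84 lb·in

84 lb·in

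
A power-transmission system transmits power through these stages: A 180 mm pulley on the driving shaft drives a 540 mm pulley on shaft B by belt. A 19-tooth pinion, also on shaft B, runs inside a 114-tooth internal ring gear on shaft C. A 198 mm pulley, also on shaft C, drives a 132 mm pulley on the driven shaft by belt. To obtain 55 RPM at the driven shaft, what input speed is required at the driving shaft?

660 RPM

Overall ratio R = 3 × 6 × 0.66667 = 12.
Required input speed = output speed × R = 55 × 12 = 660 RPM.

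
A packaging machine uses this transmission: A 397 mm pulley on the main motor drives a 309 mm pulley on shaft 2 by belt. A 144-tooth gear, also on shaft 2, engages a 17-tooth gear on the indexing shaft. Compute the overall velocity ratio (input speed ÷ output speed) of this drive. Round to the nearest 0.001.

Each stage contributes driven/driver: belt 309/397 = 0.77834, gear mesh 17/144 = 0.11806.
Overall: 0.77834 × 0.11806 = 0.091887.

0.092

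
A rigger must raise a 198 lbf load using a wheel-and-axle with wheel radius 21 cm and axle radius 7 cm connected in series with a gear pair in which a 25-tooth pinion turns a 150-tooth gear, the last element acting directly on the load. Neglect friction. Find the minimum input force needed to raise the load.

Wheel-and-axle MA = R/r = 21/7 = 3.
Gear pair MA = 150/25 = 6.
Combined ideal MA = 3 × 6 = 18.
Effort = load / MA = 198 / 18 = 11 lbf.

11 lbf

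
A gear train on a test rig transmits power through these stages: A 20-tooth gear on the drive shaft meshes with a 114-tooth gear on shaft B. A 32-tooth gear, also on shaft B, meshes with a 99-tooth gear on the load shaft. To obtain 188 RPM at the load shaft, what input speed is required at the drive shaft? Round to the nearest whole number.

3315 RPM

Overall ratio R = 5.7 × 3.0938 = 17.634.
Required input speed = output speed × R = 188 × 17.634 = 3315.3 RPM.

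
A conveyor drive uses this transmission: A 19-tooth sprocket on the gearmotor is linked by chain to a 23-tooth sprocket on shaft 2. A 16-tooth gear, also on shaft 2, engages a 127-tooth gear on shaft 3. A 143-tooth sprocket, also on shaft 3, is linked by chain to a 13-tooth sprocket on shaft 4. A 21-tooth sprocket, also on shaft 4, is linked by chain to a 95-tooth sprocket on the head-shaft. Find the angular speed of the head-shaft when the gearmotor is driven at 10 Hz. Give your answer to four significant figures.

the gearmotor → shaft 2 (chain, 23/19): 10 ÷ 1.2105 = 8.2609 Hz
shaft 2 → shaft 3 (gear mesh, 127/16): 8.2609 ÷ 7.9375 = 1.0407 Hz
shaft 3 → shaft 4 (chain, 13/143): 1.0407 ÷ 0.090909 = 11.448 Hz
shaft 4 → the head-shaft (chain, 95/21): 11.448 ÷ 4.5238 = 2.5306 Hz

2.531 Hz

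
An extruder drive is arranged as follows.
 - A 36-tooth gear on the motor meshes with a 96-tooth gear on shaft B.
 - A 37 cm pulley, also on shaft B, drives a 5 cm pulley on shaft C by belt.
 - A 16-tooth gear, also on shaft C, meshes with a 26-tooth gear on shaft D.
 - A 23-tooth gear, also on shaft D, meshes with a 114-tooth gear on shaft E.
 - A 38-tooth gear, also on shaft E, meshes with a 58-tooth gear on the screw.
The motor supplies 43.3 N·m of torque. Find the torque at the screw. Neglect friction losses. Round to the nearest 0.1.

191.8 N·m

Gear mesh: ratio = 96/36 = 2.6667; torque at shaft B = 43.3 × 2.6667 = 115.47 N·m.
Belt: ratio = 5/37 = 0.13514; torque at shaft C = 115.47 × 0.13514 = 15.604 N·m.
Gear mesh: ratio = 26/16 = 1.625; torque at shaft D = 15.604 × 1.625 = 25.356 N·m.
Gear mesh: ratio = 114/23 = 4.9565; torque at shaft E = 25.356 × 4.9565 = 125.68 N·m.
Gear mesh: ratio = 58/38 = 1.5263; torque at the screw = 125.68 × 1.5263 = 191.82 N·m.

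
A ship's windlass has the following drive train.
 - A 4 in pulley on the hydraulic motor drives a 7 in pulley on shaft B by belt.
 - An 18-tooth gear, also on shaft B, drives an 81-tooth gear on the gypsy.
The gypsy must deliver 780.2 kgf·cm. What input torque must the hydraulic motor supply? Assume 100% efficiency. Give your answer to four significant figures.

Overall ratio R = 1.75 × 4.5 = 7.875.
Input torque = output torque / R = 780.2 / 7.875 = 99.073 kgf·cm.

99.07 kgf·cm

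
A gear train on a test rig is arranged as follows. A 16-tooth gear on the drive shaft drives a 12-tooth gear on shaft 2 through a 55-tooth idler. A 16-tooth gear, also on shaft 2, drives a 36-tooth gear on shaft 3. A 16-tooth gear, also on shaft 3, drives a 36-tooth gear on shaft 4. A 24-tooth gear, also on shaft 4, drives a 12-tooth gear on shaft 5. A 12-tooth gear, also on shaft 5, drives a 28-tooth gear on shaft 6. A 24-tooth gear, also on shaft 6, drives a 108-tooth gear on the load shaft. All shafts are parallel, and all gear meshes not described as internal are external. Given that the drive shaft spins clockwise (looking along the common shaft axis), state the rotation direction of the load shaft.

counterclockwise

the drive shaft → shaft 2: driver → idler → driven is 2 external meshes, 2 reversals → CW.
shaft 2 → shaft 3: external mesh, 1 reversal → CCW.
shaft 3 → shaft 4: external mesh, 1 reversal → CW.
shaft 4 → shaft 5: external mesh, 1 reversal → CCW.
shaft 5 → shaft 6: external mesh, 1 reversal → CW.
shaft 6 → the load shaft: external mesh, 1 reversal → CCW.
7 reversals in total — an odd number — so the load shaft turns opposite to the drive shaft.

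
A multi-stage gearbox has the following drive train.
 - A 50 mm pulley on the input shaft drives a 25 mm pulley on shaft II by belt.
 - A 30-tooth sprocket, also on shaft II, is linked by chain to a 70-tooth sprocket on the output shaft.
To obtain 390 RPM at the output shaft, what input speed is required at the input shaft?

455 RPM

Overall ratio R = 0.5 × 2.3333 = 1.1667.
Required input speed = output speed × R = 390 × 1.1667 = 455 RPM.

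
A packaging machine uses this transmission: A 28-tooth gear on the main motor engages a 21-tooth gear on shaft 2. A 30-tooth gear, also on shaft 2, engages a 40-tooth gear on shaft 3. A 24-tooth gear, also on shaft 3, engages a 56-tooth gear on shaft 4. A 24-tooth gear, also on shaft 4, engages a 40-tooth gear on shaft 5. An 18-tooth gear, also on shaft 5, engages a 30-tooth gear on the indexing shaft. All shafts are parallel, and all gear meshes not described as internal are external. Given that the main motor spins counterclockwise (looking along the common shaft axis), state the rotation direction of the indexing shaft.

clockwise

the main motor → shaft 2: external mesh, 1 reversal → CW.
shaft 2 → shaft 3: external mesh, 1 reversal → CCW.
shaft 3 → shaft 4: external mesh, 1 reversal → CW.
shaft 4 → shaft 5: external mesh, 1 reversal → CCW.
shaft 5 → the indexing shaft: external mesh, 1 reversal → CW.
5 reversals in total — an odd number — so the indexing shaft turns opposite to the main motor.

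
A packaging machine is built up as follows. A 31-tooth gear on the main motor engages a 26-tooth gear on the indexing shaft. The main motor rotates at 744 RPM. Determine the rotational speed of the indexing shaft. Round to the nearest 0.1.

the main motor → the indexing shaft (gear mesh, 26/31): 744 ÷ 0.83871 = 887.08 RPM

887.1 RPM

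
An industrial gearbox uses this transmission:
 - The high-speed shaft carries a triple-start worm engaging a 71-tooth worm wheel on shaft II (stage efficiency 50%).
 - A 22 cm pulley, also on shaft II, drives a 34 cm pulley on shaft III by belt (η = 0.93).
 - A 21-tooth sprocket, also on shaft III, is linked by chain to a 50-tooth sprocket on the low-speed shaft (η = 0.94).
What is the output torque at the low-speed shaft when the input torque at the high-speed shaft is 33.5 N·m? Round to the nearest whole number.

Worm: ratio = 71/3 = 23.667; torque at shaft II = 33.5 × 23.667 × 0.50 = 396.42 N·m.
Belt: ratio = 34/22 = 1.5455; torque at shaft III = 396.42 × 1.5455 × 0.93 = 569.76 N·m.
Chain: ratio = 50/21 = 2.381; torque at the low-speed shaft = 569.76 × 2.381 × 0.94 = 1275.2 N·m.

1275 N·m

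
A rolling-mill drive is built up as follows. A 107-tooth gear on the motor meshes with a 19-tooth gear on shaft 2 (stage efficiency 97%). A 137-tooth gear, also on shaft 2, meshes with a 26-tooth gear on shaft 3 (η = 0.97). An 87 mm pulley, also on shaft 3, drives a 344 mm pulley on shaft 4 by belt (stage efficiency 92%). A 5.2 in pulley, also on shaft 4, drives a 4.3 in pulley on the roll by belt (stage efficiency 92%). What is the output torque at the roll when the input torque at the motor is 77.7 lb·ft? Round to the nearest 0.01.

Gear mesh: ratio = 19/107 = 0.17757; torque at shaft 2 = 77.7 × 0.17757 × 0.97 = 13.383 lb·ft.
Gear mesh: ratio = 26/137 = 0.18978; torque at shaft 3 = 13.383 × 0.18978 × 0.97 = 2.4637 lb·ft.
Belt: ratio = 344/87 = 3.954; torque at shaft 4 = 2.4637 × 3.954 × 0.92 = 8.9622 lb·ft.
Belt: ratio = 4.3/5.2 = 0.82692; torque at the roll = 8.9622 × 0.82692 × 0.92 = 6.8182 lb·ft.

6.82 lb·ft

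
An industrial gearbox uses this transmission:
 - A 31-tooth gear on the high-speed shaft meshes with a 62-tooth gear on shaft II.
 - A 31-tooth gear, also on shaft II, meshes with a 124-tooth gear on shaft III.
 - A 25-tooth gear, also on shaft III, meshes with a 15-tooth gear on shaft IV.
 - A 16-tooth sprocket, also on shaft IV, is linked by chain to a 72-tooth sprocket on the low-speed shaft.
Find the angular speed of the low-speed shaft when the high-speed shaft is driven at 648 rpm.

30 rpm

gear mesh 62/31 = 2 → 648/2 = 324 rpm
gear mesh 124/31 = 4 → 324/4 = 81 rpm
gear mesh 15/25 = 0.6 → 81/0.6 = 135 rpm
chain 72/16 = 4.5 → 135/4.5 = 30 rpm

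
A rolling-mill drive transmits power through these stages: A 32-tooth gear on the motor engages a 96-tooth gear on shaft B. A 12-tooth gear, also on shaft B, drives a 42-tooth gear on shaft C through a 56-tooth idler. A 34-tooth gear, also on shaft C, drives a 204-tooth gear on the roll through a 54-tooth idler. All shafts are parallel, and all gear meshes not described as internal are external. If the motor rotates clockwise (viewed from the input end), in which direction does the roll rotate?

the motor → shaft B: external mesh, 1 reversal → CCW.
shaft B → shaft C: driver → idler → driven is 2 external meshes, 2 reversals → CCW.
shaft C → the roll: driver → idler → driven is 2 external meshes, 2 reversals → CCW.
5 reversals in total — an odd number — so the roll turns opposite to the motor.

counterclockwise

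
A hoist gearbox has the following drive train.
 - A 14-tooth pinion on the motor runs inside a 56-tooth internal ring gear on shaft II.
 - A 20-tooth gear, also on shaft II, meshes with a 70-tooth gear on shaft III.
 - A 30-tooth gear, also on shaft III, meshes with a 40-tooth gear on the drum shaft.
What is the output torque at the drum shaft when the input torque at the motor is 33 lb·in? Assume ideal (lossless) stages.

Internal gear: ratio = 56/14 = 4; torque at shaft II = 33 × 4 = 132 lb·in.
Gear mesh: ratio = 70/20 = 3.5; torque at shaft III = 132 × 3.5 = 462 lb·in.
Gear mesh: ratio = 40/30 = 1.3333; torque at the drum shaft = 462 × 1.3333 = 616 lb·in.

616 lb·in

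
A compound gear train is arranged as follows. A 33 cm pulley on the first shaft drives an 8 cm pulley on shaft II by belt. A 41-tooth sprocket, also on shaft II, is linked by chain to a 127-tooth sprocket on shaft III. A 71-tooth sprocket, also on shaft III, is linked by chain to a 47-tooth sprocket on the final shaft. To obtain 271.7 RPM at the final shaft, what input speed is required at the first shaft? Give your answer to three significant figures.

135 RPM

Overall ratio R = 0.24242 × 3.0976 × 0.66197 = 0.49709.
Required input speed = output speed × R = 271.7 × 0.49709 = 135.06 RPM.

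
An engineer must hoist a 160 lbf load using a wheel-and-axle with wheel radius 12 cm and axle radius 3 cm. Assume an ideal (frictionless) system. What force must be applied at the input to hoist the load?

Wheel-and-axle MA = R/r = 12/3 = 4.
Effort = load / MA = 160 / 4 = 40 lbf.

40 lbf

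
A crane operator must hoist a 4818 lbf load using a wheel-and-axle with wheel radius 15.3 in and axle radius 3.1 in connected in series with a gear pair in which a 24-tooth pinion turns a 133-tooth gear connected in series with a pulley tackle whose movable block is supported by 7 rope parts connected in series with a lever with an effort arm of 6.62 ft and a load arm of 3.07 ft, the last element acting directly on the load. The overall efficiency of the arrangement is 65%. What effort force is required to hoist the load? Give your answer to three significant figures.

Wheel-and-axle MA = R/r = 15.3/3.1 = 4.9355.
Gear pair MA = 133/24 = 5.5417.
Block-and-tackle MA = number of supporting rope parts = 7.
Lever MA = effort arm / load arm = 6.62/3.07 = 2.1564.
Combined ideal MA = 4.9355 × 5.5417 × 7 × 2.1564 = 412.85.
Actual MA = 412.85 × 0.65 = 268.35.
Effort = load / actual MA = 4818 / 268.35 = 17.954 lbf.

18.0 lbf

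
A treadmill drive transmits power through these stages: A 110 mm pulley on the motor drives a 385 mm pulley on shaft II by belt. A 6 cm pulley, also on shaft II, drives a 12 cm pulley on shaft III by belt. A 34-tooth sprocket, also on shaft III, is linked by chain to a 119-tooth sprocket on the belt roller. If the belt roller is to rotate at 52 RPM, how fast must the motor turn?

Overall ratio R = 3.5 × 2 × 3.5 = 24.5.
Required input speed = output speed × R = 52 × 24.5 = 1274 RPM.

1274 RPM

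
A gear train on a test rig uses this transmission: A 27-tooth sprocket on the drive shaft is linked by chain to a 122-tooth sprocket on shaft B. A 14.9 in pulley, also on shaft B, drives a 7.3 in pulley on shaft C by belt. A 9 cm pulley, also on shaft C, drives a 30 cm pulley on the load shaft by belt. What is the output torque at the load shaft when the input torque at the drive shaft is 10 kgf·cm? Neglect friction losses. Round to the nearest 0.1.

73.8 kgf·cm

After the chain (122/27): 10 × 4.5185 = 45.185 kgf·cm
After the belt (7.3/14.9): 45.185 × 0.48993 = 22.138 kgf·cm
After the belt (30/9): 22.138 × 3.3333 = 73.792 kgf·cm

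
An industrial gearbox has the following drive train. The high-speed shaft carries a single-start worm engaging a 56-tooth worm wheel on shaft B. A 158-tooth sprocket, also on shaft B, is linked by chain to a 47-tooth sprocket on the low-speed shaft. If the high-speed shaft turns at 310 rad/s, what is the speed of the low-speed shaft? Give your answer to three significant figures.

18.6 rad/s

the high-speed shaft → shaft B (worm, 56/1): 310 ÷ 56 = 5.5357 rad/s
shaft B → the low-speed shaft (chain, 47/158): 5.5357 ÷ 0.29747 = 18.609 rad/s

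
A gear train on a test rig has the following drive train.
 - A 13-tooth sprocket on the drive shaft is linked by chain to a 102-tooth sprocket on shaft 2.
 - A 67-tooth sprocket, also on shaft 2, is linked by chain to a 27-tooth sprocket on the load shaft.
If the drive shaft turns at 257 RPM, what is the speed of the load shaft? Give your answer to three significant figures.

chain 102/13 = 7.8462 → 257/7.8462 = 32.755 RPM
chain 27/67 = 0.40299 → 32.755/0.40299 = 81.281 RPM

81.3 RPM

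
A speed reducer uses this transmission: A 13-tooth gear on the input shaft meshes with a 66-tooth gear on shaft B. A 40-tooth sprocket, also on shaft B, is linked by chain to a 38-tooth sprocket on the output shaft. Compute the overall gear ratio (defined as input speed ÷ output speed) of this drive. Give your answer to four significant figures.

Each stage contributes driven/driver: gear mesh 66/13 = 5.0769, chain 38/40 = 0.95.
Overall: 5.0769 × 0.95 = 4.8231.

4.823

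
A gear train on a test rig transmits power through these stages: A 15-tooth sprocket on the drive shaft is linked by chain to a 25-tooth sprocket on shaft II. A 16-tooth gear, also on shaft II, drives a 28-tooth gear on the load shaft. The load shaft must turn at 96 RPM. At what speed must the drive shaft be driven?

280 RPM

Overall ratio R = 1.6667 × 1.75 = 2.9167.
Required input speed = output speed × R = 96 × 2.9167 = 280 RPM.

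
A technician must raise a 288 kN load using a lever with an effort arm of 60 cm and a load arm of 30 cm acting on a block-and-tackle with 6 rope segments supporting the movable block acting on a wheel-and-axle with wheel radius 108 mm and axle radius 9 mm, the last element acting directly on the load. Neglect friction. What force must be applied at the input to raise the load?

Lever MA = effort arm / load arm = 60/30 = 2.
Block-and-tackle MA = number of supporting rope parts = 6.
Wheel-and-axle MA = R/r = 108/9 = 12.
Combined ideal MA = 2 × 6 × 12 = 144.
Effort = load / MA = 288 / 144 = 2 kN.

2 kN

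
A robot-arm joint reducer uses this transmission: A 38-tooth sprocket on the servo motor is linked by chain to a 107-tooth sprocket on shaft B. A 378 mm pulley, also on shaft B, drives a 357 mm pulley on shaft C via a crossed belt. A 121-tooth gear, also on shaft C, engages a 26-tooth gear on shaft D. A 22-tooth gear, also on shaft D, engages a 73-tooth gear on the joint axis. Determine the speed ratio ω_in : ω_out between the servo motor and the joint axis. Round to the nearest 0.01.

Each stage contributes driven/driver: chain 107/38 = 2.8158, belt 357/378 = 0.94444, gear mesh 26/121 = 0.21488, gear mesh 73/22 = 3.3182.
Overall: 2.8158 × 0.94444 × 0.21488 × 3.3182 = 1.8961.

1.90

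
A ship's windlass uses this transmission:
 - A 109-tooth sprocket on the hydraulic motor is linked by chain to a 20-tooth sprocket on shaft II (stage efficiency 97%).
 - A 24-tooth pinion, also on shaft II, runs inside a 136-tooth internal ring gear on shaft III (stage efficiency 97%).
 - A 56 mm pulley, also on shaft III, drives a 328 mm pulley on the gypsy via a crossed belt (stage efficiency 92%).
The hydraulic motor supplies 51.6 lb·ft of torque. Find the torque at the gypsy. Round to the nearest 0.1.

272.0 lb·ft

chain 20/109 = 0.18349 → τ = 51.6·0.18349·0.97 = 9.1839 lb·ft
internal gear 136/24 = 5.6667 → τ = 9.1839·5.6667·0.97 = 50.481 lb·ft
belt 328/56 = 5.8571 → τ = 50.481·5.8571·0.92 = 272.02 lb·ft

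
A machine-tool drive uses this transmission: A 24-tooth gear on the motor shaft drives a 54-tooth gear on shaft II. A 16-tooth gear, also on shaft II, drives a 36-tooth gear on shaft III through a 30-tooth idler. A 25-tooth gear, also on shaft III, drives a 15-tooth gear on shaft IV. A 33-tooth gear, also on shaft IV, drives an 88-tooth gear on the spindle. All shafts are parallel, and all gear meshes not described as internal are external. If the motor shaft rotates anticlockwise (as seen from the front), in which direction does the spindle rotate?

clockwise

the motor shaft → shaft II: external mesh, 1 reversal → CW.
shaft II → shaft III: driver → idler → driven is 2 external meshes, 2 reversals → CW.
shaft III → shaft IV: external mesh, 1 reversal → CCW.
shaft IV → the spindle: external mesh, 1 reversal → CW.
5 reversals in total — an odd number — so the spindle turns opposite to the motor shaft.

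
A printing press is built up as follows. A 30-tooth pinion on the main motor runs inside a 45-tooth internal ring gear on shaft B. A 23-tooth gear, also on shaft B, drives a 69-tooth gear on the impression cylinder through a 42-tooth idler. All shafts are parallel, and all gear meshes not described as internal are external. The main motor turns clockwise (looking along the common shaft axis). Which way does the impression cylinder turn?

the main motor → shaft B: internal mesh, same direction → CW.
shaft B → the impression cylinder: driver → idler → driven is 2 external meshes, 2 reversals → CW.
2 reversals in total — an even number — so the impression cylinder turns the same way as the main motor.

clockwise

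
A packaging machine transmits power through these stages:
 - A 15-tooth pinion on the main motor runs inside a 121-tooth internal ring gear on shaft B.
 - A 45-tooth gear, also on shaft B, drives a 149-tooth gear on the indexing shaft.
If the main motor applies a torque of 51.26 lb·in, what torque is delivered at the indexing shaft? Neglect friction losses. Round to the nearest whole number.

After the internal gear (121/15): 51.26 × 8.0667 = 413.5 lb·in
After the gear mesh (149/45): 413.5 × 3.3111 = 1369.1 lb·in

1369 lb·in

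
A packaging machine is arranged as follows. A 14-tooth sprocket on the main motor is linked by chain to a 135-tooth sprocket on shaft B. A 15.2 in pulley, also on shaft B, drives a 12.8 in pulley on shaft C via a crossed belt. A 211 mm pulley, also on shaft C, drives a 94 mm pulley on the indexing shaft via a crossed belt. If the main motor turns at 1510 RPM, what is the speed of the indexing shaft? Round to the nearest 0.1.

417.4 RPM

Chain: ratio = 135/14 = 9.6429, so shaft B turns at 1510 / 9.6429 = 156.59 RPM.
Belt: ratio = 12.8/15.2 = 0.84211, so shaft C turns at 156.59 / 0.84211 = 185.95 RPM.
Belt: ratio = 94/211 = 0.4455, so the indexing shaft turns at 185.95 / 0.4455 = 417.41 RPM.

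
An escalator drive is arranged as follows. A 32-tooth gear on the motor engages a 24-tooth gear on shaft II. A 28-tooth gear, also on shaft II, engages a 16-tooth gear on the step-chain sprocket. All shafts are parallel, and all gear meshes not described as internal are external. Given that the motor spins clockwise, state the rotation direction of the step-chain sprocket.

the motor → shaft II: external mesh, 1 reversal → CCW.
shaft II → the step-chain sprocket: external mesh, 1 reversal → CW.
2 reversals in total — an even number — so the step-chain sprocket turns the same way as the motor.

clockwise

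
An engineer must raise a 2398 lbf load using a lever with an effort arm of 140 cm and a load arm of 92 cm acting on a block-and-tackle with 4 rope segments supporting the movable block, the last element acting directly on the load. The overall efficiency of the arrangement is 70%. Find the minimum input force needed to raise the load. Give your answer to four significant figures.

Lever MA = effort arm / load arm = 140/92 = 1.5217.
Block-and-tackle MA = number of supporting rope parts = 4.
Combined ideal MA = 1.5217 × 4 = 6.087.
Actual MA = 6.087 × 0.70 = 4.2609.
Effort = load / actual MA = 2398 / 4.2609 = 562.8 lbf.

562.8 lbf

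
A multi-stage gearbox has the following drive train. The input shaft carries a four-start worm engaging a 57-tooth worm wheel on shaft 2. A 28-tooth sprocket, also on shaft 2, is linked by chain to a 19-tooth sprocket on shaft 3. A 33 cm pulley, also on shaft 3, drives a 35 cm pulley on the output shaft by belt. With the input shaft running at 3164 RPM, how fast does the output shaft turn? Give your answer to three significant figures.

Worm: ratio = 57/4 = 14.25, so shaft 2 turns at 3164 / 14.25 = 222.04 RPM.
Chain: ratio = 19/28 = 0.67857, so shaft 3 turns at 222.04 / 0.67857 = 327.21 RPM.
Belt: ratio = 35/33 = 1.0606, so the output shaft turns at 327.21 / 1.0606 = 308.51 RPM.

309 RPM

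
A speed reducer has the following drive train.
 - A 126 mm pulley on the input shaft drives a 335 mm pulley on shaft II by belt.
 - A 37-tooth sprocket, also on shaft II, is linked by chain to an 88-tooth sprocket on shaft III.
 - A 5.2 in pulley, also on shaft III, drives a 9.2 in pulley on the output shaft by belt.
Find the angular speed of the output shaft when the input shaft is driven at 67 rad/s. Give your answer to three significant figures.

5.99 rad/s

the input shaft → shaft II (belt, 335/126): 67 ÷ 2.6587 = 25.2 rad/s
shaft II → shaft III (chain, 88/37): 25.2 ÷ 2.3784 = 10.595 rad/s
shaft III → the output shaft (belt, 9.2/5.2): 10.595 ÷ 1.7692 = 5.9887 rad/s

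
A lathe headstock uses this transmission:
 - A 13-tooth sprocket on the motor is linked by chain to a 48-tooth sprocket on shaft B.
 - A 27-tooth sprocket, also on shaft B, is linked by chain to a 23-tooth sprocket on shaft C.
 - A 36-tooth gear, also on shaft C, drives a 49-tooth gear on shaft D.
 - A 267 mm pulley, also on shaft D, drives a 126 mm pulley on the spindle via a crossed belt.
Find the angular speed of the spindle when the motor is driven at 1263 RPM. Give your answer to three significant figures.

the motor → shaft B (chain, 48/13): 1263 ÷ 3.6923 = 342.06 RPM
shaft B → shaft C (chain, 23/27): 342.06 ÷ 0.85185 = 401.55 RPM
shaft C → shaft D (gear mesh, 49/36): 401.55 ÷ 1.3611 = 295.02 RPM
shaft D → the spindle (belt, 126/267): 295.02 ÷ 0.47191 = 625.16 RPM

625 RPM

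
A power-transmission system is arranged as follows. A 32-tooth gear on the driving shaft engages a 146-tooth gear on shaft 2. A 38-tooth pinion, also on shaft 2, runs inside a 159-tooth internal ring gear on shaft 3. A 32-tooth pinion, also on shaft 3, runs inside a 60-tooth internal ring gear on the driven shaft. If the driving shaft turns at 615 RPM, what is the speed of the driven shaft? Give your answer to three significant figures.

Gear mesh: ratio = 146/32 = 4.5625, so shaft 2 turns at 615 / 4.5625 = 134.79 RPM.
Internal gear: ratio = 159/38 = 4.1842, so shaft 3 turns at 134.79 / 4.1842 = 32.215 RPM.
Internal gear: ratio = 60/32 = 1.875, so the driven shaft turns at 32.215 / 1.875 = 17.181 RPM.

17.2 RPM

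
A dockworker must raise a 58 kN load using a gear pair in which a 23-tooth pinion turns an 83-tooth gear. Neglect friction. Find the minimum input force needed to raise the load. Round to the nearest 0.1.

16.1 kN

Gear pair MA = 83/23 = 3.6087.
Effort = load / MA = 58 / 3.6087 = 16.072 kN.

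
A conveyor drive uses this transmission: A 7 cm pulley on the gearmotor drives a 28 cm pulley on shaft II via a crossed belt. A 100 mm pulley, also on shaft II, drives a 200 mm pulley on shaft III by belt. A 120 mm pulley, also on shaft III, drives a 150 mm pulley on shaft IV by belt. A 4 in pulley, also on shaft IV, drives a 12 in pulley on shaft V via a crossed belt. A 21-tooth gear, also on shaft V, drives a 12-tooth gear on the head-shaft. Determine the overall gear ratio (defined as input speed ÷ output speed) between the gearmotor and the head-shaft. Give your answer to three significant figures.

17.1

Each stage contributes driven/driver: belt 28/7 = 4, belt 200/100 = 2, belt 150/120 = 1.25, belt 12/4 = 3, gear mesh 12/21 = 0.57143.
Overall: 4 × 2 × 1.25 × 3 × 0.57143 = 17.143.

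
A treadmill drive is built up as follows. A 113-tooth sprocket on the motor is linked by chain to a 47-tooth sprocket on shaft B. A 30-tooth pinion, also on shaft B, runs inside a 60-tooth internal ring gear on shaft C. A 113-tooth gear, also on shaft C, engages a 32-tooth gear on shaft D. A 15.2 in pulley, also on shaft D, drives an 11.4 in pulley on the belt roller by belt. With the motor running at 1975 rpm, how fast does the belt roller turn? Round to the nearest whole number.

11179 rpm

chain 47/113 = 0.41593 → 1975/0.41593 = 4748.4 rpm
internal gear 60/30 = 2 → 4748.4/2 = 2374.2 rpm
gear mesh 32/113 = 0.28319 → 2374.2/0.28319 = 8383.9 rpm
belt 11.4/15.2 = 0.75 → 8383.9/0.75 = 11179 rpm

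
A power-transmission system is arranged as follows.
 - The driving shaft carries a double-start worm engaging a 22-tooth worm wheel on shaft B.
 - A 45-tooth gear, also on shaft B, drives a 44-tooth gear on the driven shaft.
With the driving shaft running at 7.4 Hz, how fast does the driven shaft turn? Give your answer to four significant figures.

0.6880 Hz

the driving shaft → shaft B (worm, 22/2): 7.4 ÷ 11 = 0.67273 Hz
shaft B → the driven shaft (gear mesh, 44/45): 0.67273 ÷ 0.97778 = 0.68802 Hz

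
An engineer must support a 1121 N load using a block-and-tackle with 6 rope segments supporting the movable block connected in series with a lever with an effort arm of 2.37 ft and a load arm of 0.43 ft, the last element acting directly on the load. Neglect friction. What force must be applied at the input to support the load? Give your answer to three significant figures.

Block-and-tackle MA = number of supporting rope parts = 6.
Lever MA = effort arm / load arm = 2.37/0.43 = 5.5116.
Combined ideal MA = 6 × 5.5116 = 33.07.
Effort = load / MA = 1121 / 33.07 = 33.898 N.

33.9 N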